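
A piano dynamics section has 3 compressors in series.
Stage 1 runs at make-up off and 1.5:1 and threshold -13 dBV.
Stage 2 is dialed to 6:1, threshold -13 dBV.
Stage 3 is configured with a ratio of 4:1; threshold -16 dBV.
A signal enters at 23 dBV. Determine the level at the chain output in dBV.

-14.25 dBV

Stage 1: 23 dBV is 36 dB over -13 dBV; at 1.5:1 that becomes 24 dB over, giving 11 dBV.
Stage 2: overshoot 24 dB → 24/6 = 4 dB → -9 dBV.
Stage 3: 7 dB above -16 dBV, reduced 4:1 to 1.75 dB above → -14.25 dBV.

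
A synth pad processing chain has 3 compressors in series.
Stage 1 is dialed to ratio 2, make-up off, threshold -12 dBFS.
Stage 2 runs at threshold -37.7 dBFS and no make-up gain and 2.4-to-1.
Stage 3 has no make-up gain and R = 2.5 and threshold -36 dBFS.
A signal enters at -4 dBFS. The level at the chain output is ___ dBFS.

Stage 1: overshoot 8 dB → 8/2 = 4 dB → -8 dBFS.
Stage 2: 29.7 dB above -37.7 dBFS, reduced 2.4:1 to 12.375 dB above → -25.325 dBFS.
Stage 3: 10.675 dB above -36 dBFS, reduced 2.5:1 to 4.27 dB above → -31.73 dBFS.

-31.73 dBFS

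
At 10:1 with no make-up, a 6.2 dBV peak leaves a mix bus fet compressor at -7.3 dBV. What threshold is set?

Gain reduction = 6.2 − (-7.3) = 13.5 dB; output overshoot = GR / (R − 1) = 13.5 / 9 = 1.5 dB.
Threshold = output − output overshoot = -7.3 − 1.5 = -8.8 dBV.

-8.8 dBV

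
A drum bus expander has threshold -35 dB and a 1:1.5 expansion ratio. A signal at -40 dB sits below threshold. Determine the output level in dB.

The input is 5 dB below the -35 dB threshold.
A 1:1.5 expander multiplies undershoot by 1.5: 5 × 1.5 = 7.5 dB below threshold.
Output = -35 − 7.5 = -42.5 dB.

-42.5 dB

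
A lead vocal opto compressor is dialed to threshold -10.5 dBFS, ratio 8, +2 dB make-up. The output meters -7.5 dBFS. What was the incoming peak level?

-2.5 dBFS

Before make-up, the level was -7.5 − 2 = -9.5 dBFS.
Post-compression overshoot = -9.5 − (-10.5) = 1 dB.
Input overshoot = R × output overshoot = 8 dB → input = -10.5 + 8 = -2.5 dBFS.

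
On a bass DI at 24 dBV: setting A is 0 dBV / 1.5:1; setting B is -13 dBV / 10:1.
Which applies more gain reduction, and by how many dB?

B, by 25.3 dB

A: 24 dB over, compressed to 16 dB over, so 8 dB of GR.
B: 37 dB over, compressed to 3.7 dB over, so 33.3 dB of GR.
B reduces 25.3 dB more.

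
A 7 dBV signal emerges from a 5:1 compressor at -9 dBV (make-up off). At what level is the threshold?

Let T be the threshold. Output overshoot = (input overshoot)/R, so -9 − T = (7 − T)/5.
5·(-9 − T) = 7 − T → 4·T = -45 − 7 = -52.
T = -52/4 = -13 dBV.

-13 dBV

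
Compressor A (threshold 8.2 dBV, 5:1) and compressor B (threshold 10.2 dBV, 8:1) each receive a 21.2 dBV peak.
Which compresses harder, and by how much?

A, by 0.775 dB

A: GR = 13 − 13/5 = 10.4 dB.
B: GR = 11 − 11/8 = 9.625 dB.
A applies 0.775 dB more gain reduction.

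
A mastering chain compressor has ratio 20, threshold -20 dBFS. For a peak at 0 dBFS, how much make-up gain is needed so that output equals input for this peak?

Without make-up, output = threshold + overshoot/20 = -20 + 1 = -19 dBFS.
Gap to target: 19 dB.

19 dB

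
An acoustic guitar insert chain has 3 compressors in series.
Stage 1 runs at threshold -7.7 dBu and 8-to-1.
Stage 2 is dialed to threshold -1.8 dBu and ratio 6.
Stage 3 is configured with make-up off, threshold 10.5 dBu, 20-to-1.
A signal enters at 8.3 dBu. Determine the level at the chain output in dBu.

-5.7 dBu

Stage 1: overshoot 16 dB → 16/8 = 2 dB → -5.7 dBu.
Stage 2: below threshold (-5.7 ≤ -1.8); passes unchanged; output -5.7 dBu.
Stage 3: -5.7 dBu is at or below the 10.5 dBu threshold — no compression; output -5.7 dBu.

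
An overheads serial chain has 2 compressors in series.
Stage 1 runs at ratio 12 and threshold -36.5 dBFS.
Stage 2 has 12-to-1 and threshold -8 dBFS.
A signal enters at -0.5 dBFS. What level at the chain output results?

-33.5 dBFS

Stage 1: 36 dB above -36.5 dBFS, reduced 12:1 to 3 dB above → -33.5 dBFS.
Stage 2: -33.5 dBFS is at or below the -8 dBFS threshold — no compression; output -33.5 dBFS.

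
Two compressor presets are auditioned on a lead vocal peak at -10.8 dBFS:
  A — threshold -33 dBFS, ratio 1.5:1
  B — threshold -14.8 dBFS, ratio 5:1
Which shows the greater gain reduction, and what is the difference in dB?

A, by 4.2 dB

A: GR = 22.2 − 22.2/1.5 = 7.4 dB.
B: GR = 4 − 4/5 = 3.2 dB.
A applies 4.2 dB more gain reduction.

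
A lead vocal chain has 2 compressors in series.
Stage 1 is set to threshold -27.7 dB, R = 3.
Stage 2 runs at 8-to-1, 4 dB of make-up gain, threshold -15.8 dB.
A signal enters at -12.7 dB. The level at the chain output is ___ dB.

Stage 1: 15 dB above -27.7 dB, reduced 3:1 to 5 dB above → -22.7 dB.
Stage 2: -22.7 dB is at or below the -15.8 dB threshold — no compression; make-up brings it to -18.7 dB.

-18.7 dB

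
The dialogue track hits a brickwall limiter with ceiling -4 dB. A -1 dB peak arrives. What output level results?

-4 dB

The limiter clamps the peak to its -4 dB ceiling.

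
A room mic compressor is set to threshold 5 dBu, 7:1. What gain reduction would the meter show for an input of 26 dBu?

18 dB

Overshoot = 26 − 5 = 21 dB.
After 7:1 compression the overshoot becomes 21/7 = 3 dB.
GR = overshoot in − overshoot out = 21 − 3 = 18 dB.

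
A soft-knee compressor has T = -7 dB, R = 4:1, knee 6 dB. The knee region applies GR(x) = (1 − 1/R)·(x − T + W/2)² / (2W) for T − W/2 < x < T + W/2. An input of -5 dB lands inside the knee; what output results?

-6.5625 dB

x − T + W/2 = -5 − (-7) + 3 = 5.
GR = (1 − 1/4) × 5² / 12 = 0.75 × 25 / 12 = 1.5625 dB.
Output = -5 − 1.5625 = -6.5625 dB.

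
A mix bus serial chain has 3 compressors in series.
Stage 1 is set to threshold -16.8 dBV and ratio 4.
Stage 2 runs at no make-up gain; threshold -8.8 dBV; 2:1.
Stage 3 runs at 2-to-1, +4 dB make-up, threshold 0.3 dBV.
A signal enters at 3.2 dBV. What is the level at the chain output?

Stage 1: 3.2 dBV is 20 dB over -16.8 dBV; at 4:1 that becomes 5 dB over, giving -11.8 dBV.
Stage 2: -11.8 dBV ≤ -8.8 dBV, so stage 2 doesn't engage; output -11.8 dBV.
Stage 3: -11.8 dBV is at or below the 0.3 dBV threshold — no compression; make-up brings it to -7.8 dBV.

-7.8 dBV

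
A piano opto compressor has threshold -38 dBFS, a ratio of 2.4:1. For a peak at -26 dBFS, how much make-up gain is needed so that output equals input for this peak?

7 dB

Without make-up, output = threshold + overshoot/2.4 = -38 + 5 = -33 dBFS.
Gap to target: 7 dB.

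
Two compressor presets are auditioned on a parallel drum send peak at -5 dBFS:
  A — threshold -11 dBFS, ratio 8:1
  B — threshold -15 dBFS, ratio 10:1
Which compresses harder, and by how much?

B, by 3.75 dB

A: GR = 6 − 6/8 = 5.25 dB.
B: GR = 10 − 10/10 = 9 dB.
Difference: 3.75 dB in favour of B.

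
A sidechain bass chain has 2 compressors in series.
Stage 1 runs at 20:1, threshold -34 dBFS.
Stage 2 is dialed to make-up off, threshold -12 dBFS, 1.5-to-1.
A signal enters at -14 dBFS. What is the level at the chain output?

Stage 1: overshoot 20 dB → 20/20 = 1 dB → -33 dBFS.
Stage 2: -33 dBFS is at or below the -12 dBFS threshold — no compression; output -33 dBFS.

-33 dBFS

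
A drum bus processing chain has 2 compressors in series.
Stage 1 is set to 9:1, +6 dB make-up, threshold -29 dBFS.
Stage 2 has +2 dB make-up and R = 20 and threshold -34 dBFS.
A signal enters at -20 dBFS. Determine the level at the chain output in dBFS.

-31.4 dBFS

Stage 1: 9 dB above -29 dBFS, reduced 9:1 to 1 dB above → -28 dBFS; +6 dB make-up → -22 dBFS.
Stage 2: -22 dBFS is 12 dB over -34 dBFS; at 20:1 that becomes 0.6 dB over, giving -33.4 dBFS; +2 dB make-up → -31.4 dBFS.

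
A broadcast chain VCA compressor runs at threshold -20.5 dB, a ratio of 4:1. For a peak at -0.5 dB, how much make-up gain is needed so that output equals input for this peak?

Overshoot 20 dB → 20/4 = 5 dB after compression, so the compressed level is -20.5 + 5 = -15.5 dB.
Make-up = target − compressed = -0.5 − (-15.5) = 15 dB.

15 dB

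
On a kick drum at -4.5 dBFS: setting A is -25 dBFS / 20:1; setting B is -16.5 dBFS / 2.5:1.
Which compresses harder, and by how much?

A, by 12.275 dB

A: overshoot 20.5 dB → output overshoot 1.025 dB → GR 19.475 dB.
B: overshoot 12 dB → output overshoot 4.8 dB → GR 7.2 dB.
A applies 12.275 dB more gain reduction.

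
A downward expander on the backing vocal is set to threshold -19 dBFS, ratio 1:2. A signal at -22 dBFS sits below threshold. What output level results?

-25 dBFS

Undershoot = (-19) − (-22) = 3 dB.
At 1:2, that expands to 6 dB under threshold.
Output = -19 − 6 = -25 dBFS.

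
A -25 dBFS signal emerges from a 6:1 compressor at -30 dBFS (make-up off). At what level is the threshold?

-31 dBFS

Let T be the threshold. Output overshoot = (input overshoot)/R, so -30 − T = (-25 − T)/6.
6·(-30 − T) = -25 − T → 5·T = -180 − (-25) = -155.
T = -155/5 = -31 dBFS.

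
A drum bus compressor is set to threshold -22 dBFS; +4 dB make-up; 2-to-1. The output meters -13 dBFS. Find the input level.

-12 dBFS

Remove make-up: -13 − 4 = -17 dBFS.
The compressed level sits -17 − (-22) = 5 dB over threshold.
Input overshoot = R × output overshoot = 10 dB → input = -22 + 10 = -12 dBFS.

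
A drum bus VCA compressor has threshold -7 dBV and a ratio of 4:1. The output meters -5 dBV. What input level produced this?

Post-compression overshoot = -5 − (-7) = 2 dB.
Undo the ratio: input overshoot = 2 × 4 = 8 dB, giving input = 1 dBV.

1 dBV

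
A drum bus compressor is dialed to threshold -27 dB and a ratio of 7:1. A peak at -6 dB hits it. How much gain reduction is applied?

-6 dB exceeds the threshold by 21 dB.
A 7:1 ratio leaves 3 dB of that excess.
So the signal is attenuated by 21 − 3 = 18 dB.

18 dB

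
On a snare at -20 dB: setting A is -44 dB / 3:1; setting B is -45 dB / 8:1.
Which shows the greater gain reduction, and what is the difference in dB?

B, by 5.875 dB

A: GR = 24 − 24/3 = 16 dB.
B: GR = 25 − 25/8 = 21.875 dB.
B applies 5.875 dB more gain reduction.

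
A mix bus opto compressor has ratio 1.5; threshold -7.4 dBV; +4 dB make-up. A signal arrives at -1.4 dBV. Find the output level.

Overshoot: -1.4 − (-7.4) = 6 dB.
At 1.5:1 the overshoot is divided by 1.5, leaving 4 dB above threshold.
So the level is -7.4 + 4 = -3.4 dBV; make-up adds 4 dB, giving 0.6 dBV.

0.6 dBV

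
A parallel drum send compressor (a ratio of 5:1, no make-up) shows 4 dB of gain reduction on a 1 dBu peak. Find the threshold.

-4 dBu

Gain reduction = 1 − (-3) = 4 dB; output overshoot = GR / (R − 1) = 4 / 4 = 1 dB.
Threshold = output − output overshoot = -3 − 1 = -4 dBu.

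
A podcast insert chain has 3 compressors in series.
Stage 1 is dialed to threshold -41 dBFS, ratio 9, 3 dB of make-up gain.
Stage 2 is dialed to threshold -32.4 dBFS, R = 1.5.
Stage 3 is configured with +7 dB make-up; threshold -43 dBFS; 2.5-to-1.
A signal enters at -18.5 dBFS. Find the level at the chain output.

Stage 1: overshoot 22.5 dB → 22.5/9 = 2.5 dB → -38.5 dBFS; +3 dB make-up → -35.5 dBFS.
Stage 2: -35.5 dBFS is at or below the -32.4 dBFS threshold — no compression; output -35.5 dBFS.
Stage 3: overshoot 7.5 dB → 7.5/2.5 = 3 dB → -40 dBFS; +7 dB make-up → -33 dBFS.

-33 dBFS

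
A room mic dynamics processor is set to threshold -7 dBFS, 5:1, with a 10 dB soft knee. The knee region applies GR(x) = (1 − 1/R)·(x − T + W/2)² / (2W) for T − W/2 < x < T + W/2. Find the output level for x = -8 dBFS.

-8.64 dBFS

x − T + W/2 = -8 − (-7) + 5 = 4.
GR = (1 − 1/5) × 4² / 20 = 0.8 × 16 / 20 = 0.64 dB.
Output = -8 − 0.64 = -8.64 dBFS.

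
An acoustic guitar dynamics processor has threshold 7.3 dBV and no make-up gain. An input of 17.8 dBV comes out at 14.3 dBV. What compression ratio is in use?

1.5:1

Input overshoot = 17.8 − 7.3 = 10.5 dB; output overshoot = 14.3 − 7.3 = 7 dB.
Ratio = 10.5 / 7 = 1.5.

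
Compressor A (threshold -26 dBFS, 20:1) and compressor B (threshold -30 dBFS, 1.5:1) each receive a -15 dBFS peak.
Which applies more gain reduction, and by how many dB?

A: overshoot 11 dB → output overshoot 0.55 dB → GR 10.45 dB.
B: overshoot 15 dB → output overshoot 10 dB → GR 5 dB.
A reduces 5.45 dB more.

A, by 5.45 dB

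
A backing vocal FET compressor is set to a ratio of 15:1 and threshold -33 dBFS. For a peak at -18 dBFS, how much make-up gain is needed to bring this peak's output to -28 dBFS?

The peak compresses to -33 + 15/15 = -32 dBFS.
To reach -28 dBFS requires -28 − (-32) = 4 dB of make-up.

4 dB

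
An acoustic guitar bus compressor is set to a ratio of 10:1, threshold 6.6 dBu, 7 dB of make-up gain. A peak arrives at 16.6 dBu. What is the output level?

14.6 dBu

16.6 dBu sits 10 dB over threshold.
10:1 compression reduces that to 10/10 = 1 dB over.
That puts the output at 7.6 dBu; make-up adds 7 dB, giving 14.6 dBu.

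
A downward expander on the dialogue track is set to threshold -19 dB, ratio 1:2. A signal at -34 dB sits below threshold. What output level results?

-49 dB

Undershoot = (-19) − (-34) = 15 dB.
At 1:2, that expands to 30 dB under threshold.
Output = -19 − 30 = -49 dB.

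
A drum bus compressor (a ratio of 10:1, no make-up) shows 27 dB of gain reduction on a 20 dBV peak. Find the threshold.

Input is 30 dB above T (since output overshoot × R = input overshoot: (-7 − T)·10 = 20 − T gives T = -10 dBV).
Check: -10 + (20 − (-10))/10 = -10 + 3 = -7 dBV. ✓

-10 dBV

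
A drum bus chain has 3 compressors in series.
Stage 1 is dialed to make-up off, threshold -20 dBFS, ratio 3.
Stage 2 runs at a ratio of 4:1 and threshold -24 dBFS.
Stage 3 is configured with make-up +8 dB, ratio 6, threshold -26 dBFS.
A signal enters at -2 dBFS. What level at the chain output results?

Stage 1: 18 dB above -20 dBFS, reduced 3:1 to 6 dB above → -14 dBFS.
Stage 2: overshoot 10 dB → 10/4 = 2.5 dB → -21.5 dBFS.
Stage 3: 4.5 dB above -26 dBFS, reduced 6:1 to 0.75 dB above → -25.25 dBFS; +8 dB make-up → -17.25 dBFS.

-17.25 dBFS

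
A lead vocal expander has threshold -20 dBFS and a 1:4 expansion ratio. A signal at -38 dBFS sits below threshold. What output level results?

Undershoot = (-20) − (-38) = 18 dB.
At 1:4, that expands to 72 dB under threshold.
Output = -20 − 72 = -92 dBFS.

-92 dBFS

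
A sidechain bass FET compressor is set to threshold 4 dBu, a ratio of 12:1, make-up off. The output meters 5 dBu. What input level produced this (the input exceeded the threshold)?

That's 1 dB above the 4 dBu threshold.
Input overshoot = R × output overshoot = 12 dB → input = 4 + 12 = 16 dBu.

16 dBu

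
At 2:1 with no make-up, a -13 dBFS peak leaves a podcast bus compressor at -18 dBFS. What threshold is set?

Input is 10 dB above T (since output overshoot × R = input overshoot: (-18 − T)·2 = -13 − T gives T = -23 dBFS).
Check: -23 + (-13 − (-23))/2 = -23 + 5 = -18 dBFS. ✓

-23 dBFS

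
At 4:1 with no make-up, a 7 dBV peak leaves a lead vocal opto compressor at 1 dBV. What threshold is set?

Input is 8 dB above T (since output overshoot × R = input overshoot: (1 − T)·4 = 7 − T gives T = -1 dBV).
Check: -1 + (7 − (-1))/4 = -1 + 2 = 1 dBV. ✓

-1 dBV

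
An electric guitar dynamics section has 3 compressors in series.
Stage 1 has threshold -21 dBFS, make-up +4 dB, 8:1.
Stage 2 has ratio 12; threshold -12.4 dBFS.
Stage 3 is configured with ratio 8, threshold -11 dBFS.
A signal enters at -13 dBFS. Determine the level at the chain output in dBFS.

-16 dBFS

Stage 1: overshoot 8 dB → 8/8 = 1 dB → -20 dBFS; +4 dB make-up → -16 dBFS.
Stage 2: -16 dBFS ≤ -12.4 dBFS, so stage 2 doesn't engage; output -16 dBFS.
Stage 3: -16 dBFS ≤ -11 dBFS, so stage 3 doesn't engage; output -16 dBFS.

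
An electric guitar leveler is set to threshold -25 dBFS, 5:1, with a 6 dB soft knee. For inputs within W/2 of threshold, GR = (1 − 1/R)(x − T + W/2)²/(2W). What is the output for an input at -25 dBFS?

-25.6 dBFS

x − T + W/2 = -25 − (-25) + 3 = 3.
GR = (1 − 1/5) × 3² / 12 = 0.8 × 9 / 12 = 0.6 dB.
Output = -25 − 0.6 = -25.6 dBFS.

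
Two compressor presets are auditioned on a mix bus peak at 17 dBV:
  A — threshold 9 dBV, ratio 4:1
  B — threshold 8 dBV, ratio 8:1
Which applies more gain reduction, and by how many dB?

B, by 1.875 dB

A: GR = 8 − 8/4 = 6 dB.
B: GR = 9 − 9/8 = 7.875 dB.
Difference: 1.875 dB in favour of B.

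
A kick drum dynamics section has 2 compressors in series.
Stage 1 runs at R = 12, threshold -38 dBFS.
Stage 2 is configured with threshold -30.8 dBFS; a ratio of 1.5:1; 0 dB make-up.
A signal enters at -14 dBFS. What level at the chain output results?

-36 dBFS

Stage 1: overshoot 24 dB → 24/12 = 2 dB → -36 dBFS.
Stage 2: -36 dBFS ≤ -30.8 dBFS, so stage 2 doesn't engage; output -36 dBFS.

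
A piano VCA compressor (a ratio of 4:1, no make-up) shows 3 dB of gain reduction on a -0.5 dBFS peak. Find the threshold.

Gain reduction = -0.5 − (-3.5) = 3 dB; output overshoot = GR / (R − 1) = 3 / 3 = 1 dB.
Threshold = output − output overshoot = -3.5 − 1 = -4.5 dBFS.

-4.5 dBFS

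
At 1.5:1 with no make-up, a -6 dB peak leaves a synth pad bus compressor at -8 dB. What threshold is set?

-12 dB

Input is 6 dB above T (since output overshoot × R = input overshoot: (-8 − T)·1.5 = -6 − T gives T = -12 dB).
Check: -12 + (-6 − (-12))/1.5 = -12 + 4 = -8 dB. ✓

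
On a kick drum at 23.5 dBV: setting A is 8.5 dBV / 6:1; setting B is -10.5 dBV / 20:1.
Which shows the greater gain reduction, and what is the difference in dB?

A: 15 dB over, compressed to 2.5 dB over, so 12.5 dB of GR.
B: 34 dB over, compressed to 1.7 dB over, so 32.3 dB of GR.
Difference: 19.8 dB in favour of B.

B, by 19.8 dB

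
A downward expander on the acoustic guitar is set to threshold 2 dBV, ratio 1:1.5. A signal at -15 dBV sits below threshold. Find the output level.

-23.5 dBV

The input is 17 dB below the 2 dBV threshold.
A 1:1.5 expander multiplies undershoot by 1.5: 17 × 1.5 = 25.5 dB below threshold.
Output = 2 − 25.5 = -23.5 dBV.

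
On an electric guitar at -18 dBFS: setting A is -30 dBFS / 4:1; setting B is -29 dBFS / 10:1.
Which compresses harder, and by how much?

B, by 0.9 dB

A: 12 dB over, compressed to 3 dB over, so 9 dB of GR.
B: 11 dB over, compressed to 1.1 dB over, so 9.9 dB of GR.
Difference: 0.9 dB in favour of B.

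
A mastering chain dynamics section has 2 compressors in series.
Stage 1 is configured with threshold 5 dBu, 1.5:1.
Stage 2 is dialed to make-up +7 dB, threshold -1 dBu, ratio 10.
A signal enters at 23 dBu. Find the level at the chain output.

7.8 dBu

Stage 1: 23 dBu is 18 dB over 5 dBu; at 1.5:1 that becomes 12 dB over, giving 17 dBu.
Stage 2: 17 dBu is 18 dB over -1 dBu; at 10:1 that becomes 1.8 dB over, giving 0.8 dBu; +7 dB make-up → 7.8 dBu.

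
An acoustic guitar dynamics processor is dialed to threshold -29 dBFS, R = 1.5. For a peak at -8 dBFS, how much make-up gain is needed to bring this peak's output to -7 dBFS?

8 dB

The peak compresses to -29 + 21/1.5 = -15 dBFS.
To reach -7 dBFS requires -7 − (-15) = 8 dB of make-up.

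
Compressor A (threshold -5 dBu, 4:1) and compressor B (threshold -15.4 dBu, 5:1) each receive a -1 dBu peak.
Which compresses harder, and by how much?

A: 4 dB over, compressed to 1 dB over, so 3 dB of GR.
B: 14.4 dB over, compressed to 2.88 dB over, so 11.52 dB of GR.
Difference: 8.52 dB in favour of B.

B, by 8.52 dB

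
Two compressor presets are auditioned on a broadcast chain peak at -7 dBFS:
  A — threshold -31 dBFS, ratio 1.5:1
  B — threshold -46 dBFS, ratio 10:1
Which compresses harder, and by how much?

B, by 27.1 dB

A: 24 dB over, compressed to 16 dB over, so 8 dB of GR.
B: 39 dB over, compressed to 3.9 dB over, so 35.1 dB of GR.
B applies 27.1 dB more gain reduction.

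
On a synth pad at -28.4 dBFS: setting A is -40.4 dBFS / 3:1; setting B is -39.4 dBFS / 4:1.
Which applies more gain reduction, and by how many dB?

B, by 0.25 dB

A: overshoot 12 dB → output overshoot 4 dB → GR 8 dB.
B: overshoot 11 dB → output overshoot 2.75 dB → GR 8.25 dB.
Difference: 0.25 dB in favour of B.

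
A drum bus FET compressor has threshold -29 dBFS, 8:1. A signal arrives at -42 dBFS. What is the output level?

-42 dBFS

-42 dBFS is 13 dB below the -29 dBFS threshold, so no gain reduction is applied.
Output = input = -42 dBFS.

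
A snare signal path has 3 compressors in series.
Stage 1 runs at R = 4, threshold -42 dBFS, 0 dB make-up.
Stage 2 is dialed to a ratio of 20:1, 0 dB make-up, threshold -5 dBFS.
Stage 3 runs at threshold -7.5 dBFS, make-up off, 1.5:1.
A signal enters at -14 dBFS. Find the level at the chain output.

Stage 1: overshoot 28 dB → 28/4 = 7 dB → -35 dBFS.
Stage 2: -35 dBFS ≤ -5 dBFS, so stage 2 doesn't engage; output -35 dBFS.
Stage 3: below threshold (-35 ≤ -7.5); passes unchanged; output -35 dBFS.

-35 dBFS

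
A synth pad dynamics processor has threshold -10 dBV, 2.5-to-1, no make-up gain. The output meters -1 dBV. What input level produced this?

12.5 dBV

That's 9 dB above the -10 dBV threshold.
Input overshoot = R × output overshoot = 22.5 dB → input = -10 + 22.5 = 12.5 dBV.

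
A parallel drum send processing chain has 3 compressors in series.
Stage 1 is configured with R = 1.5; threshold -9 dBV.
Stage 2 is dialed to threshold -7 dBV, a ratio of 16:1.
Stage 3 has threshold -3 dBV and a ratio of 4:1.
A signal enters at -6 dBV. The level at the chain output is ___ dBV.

Stage 1: overshoot 3 dB → 3/1.5 = 2 dB → -7 dBV.
Stage 2: -7 dBV ≤ -7 dBV, so stage 2 doesn't engage; output -7 dBV.
Stage 3: -7 dBV is at or below the -3 dBV threshold — no compression; output -7 dBV.

-7 dBV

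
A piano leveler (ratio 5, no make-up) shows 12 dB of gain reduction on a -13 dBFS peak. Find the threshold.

Let T be the threshold. Output overshoot = (input overshoot)/R, so -25 − T = (-13 − T)/5.
5·(-25 − T) = -13 − T → 4·T = -125 − (-13) = -112.
T = -112/4 = -28 dBFS.

-28 dBFS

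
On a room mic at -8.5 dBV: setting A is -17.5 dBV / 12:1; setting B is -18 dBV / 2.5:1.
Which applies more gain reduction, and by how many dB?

A: overshoot 9 dB → output overshoot 0.75 dB → GR 8.25 dB.
B: overshoot 9.5 dB → output overshoot 3.8 dB → GR 5.7 dB.
A reduces 2.55 dB more.

A, by 2.55 dB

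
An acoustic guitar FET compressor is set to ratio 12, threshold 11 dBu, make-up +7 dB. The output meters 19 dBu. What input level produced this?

Before make-up, the level was 19 − 7 = 12 dBu.
That's 1 dB above the 11 dBu threshold.
Input overshoot = R × output overshoot = 12 dB → input = 11 + 12 = 23 dBu.

23 dBu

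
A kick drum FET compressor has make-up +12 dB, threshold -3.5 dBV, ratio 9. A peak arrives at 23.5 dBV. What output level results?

23.5 dBV sits 27 dB over threshold.
9:1 compression reduces that to 27/9 = 3 dB over.
So the level is -3.5 + 3 = -0.5 dBV; make-up adds 12 dB, giving 11.5 dBV.

11.5 dBV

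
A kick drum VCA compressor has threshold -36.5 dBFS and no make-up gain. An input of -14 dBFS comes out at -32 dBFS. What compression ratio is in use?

5:1

Input overshoot = -14 − (-36.5) = 22.5 dB; output overshoot = -32 − (-36.5) = 4.5 dB.
Ratio = 22.5 / 4.5 = 5.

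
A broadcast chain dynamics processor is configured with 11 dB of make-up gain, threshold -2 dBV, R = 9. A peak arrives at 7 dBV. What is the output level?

The input is 9 dB above the -2 dBV threshold.
9:1 compression reduces that to 9/9 = 1 dB over.
Output = -2 + 1 = -1 dBV; make-up adds 11 dB, giving 10 dBV.

10 dBV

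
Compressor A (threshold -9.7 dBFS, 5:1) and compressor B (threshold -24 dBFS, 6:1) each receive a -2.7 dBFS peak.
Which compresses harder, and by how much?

B, by 12.15 dB

A: overshoot 7 dB → output overshoot 1.4 dB → GR 5.6 dB.
B: overshoot 21.3 dB → output overshoot 3.55 dB → GR 17.75 dB.
B reduces 12.15 dB more.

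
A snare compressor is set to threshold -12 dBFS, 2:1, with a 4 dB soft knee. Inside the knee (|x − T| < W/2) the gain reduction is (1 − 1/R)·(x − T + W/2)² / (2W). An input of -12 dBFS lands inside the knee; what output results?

-12.25 dBFS

x − T + W/2 = -12 − (-12) + 2 = 2.
GR = (1 − 1/2) × 2² / 8 = 0.5 × 4 / 8 = 0.25 dB.
Output = -12 − 0.25 = -12.25 dBFS.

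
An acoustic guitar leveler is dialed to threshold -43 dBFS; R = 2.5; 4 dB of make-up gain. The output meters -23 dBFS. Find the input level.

-3 dBFS

Before make-up, the level was -23 − 4 = -27 dBFS.
Post-compression overshoot = -27 − (-43) = 16 dB.
Input overshoot = R × output overshoot = 40 dB → input = -43 + 40 = -3 dBFS.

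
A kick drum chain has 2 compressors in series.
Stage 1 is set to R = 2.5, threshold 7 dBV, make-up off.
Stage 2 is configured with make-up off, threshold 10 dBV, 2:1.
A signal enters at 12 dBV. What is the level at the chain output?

9 dBV

Stage 1: overshoot 5 dB → 5/2.5 = 2 dB → 9 dBV.
Stage 2: 9 dBV ≤ 10 dBV, so stage 2 doesn't engage; output 9 dBV.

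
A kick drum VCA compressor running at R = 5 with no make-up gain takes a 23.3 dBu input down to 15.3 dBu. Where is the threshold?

Let T be the threshold. Output overshoot = (input overshoot)/R, so 15.3 − T = (23.3 − T)/5.
5·(15.3 − T) = 23.3 − T → 4·T = 76.5 − 23.3 = 53.2.
T = 53.2/4 = 13.3 dBu.

13.3 dBu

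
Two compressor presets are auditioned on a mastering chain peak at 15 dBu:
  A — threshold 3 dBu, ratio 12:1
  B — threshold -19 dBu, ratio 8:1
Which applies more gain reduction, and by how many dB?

A: overshoot 12 dB → output overshoot 1 dB → GR 11 dB.
B: overshoot 34 dB → output overshoot 4.25 dB → GR 29.75 dB.
B reduces 18.75 dB more.

B, by 18.75 dB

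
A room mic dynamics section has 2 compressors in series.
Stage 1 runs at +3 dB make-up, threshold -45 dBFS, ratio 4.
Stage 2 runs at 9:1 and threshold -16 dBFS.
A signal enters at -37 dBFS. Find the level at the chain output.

-40 dBFS

Stage 1: -37 dBFS is 8 dB over -45 dBFS; at 4:1 that becomes 2 dB over, giving -43 dBFS; +3 dB make-up → -40 dBFS.
Stage 2: below threshold (-40 ≤ -16); passes unchanged; output -40 dBFS.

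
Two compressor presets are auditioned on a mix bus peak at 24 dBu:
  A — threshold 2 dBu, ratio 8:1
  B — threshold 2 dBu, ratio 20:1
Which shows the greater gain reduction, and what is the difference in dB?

A: 22 dB over, compressed to 2.75 dB over, so 19.25 dB of GR.
B: 22 dB over, compressed to 1.1 dB over, so 20.9 dB of GR.
B reduces 1.65 dB more.

B, by 1.65 dB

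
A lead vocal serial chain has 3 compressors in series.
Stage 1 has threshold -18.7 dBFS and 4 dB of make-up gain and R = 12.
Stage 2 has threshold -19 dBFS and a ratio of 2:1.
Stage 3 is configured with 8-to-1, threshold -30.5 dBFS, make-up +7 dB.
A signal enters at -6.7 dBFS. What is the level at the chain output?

-21.73125 dBFS

Stage 1: -6.7 dBFS is 12 dB over -18.7 dBFS; at 12:1 that becomes 1 dB over, giving -17.7 dBFS; +4 dB make-up → -13.7 dBFS.
Stage 2: -13.7 dBFS is 5.3 dB over -19 dBFS; at 2:1 that becomes 2.65 dB over, giving -16.35 dBFS.
Stage 3: 14.15 dB above -30.5 dBFS, reduced 8:1 to 1.76875 dB above → -28.73125 dBFS; +7 dB make-up → -21.73125 dBFS.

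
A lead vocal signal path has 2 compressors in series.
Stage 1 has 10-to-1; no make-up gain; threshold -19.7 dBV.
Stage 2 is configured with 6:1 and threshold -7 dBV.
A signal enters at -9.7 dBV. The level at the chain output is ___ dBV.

-18.7 dBV

Stage 1: 10 dB above -19.7 dBV, reduced 10:1 to 1 dB above → -18.7 dBV.
Stage 2: -18.7 dBV ≤ -7 dBV, so stage 2 doesn't engage; output -18.7 dBV.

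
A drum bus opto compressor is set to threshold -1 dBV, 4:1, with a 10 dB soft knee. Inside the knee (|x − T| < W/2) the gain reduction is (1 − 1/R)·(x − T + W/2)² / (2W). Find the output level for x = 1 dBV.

x − T + W/2 = 1 − (-1) + 5 = 7.
GR = (1 − 1/4) × 7² / 20 = 0.75 × 49 / 20 = 1.8375 dB.
Output = 1 − 1.8375 = -0.8375 dBV.

-0.8375 dBV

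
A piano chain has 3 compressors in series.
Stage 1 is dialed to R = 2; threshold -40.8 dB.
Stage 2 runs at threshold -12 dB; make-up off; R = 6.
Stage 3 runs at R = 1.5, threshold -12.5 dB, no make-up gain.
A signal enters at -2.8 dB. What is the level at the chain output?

-21.8 dB

Stage 1: 38 dB above -40.8 dB, reduced 2:1 to 19 dB above → -21.8 dB.
Stage 2: -21.8 dB is at or below the -12 dB threshold — no compression; output -21.8 dB.
Stage 3: -21.8 dB is at or below the -12.5 dB threshold — no compression; output -21.8 dB.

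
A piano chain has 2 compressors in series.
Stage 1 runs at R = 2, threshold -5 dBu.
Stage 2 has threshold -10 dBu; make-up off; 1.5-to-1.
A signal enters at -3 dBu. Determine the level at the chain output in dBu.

-6 dBu

Stage 1: -3 dBu is 2 dB over -5 dBu; at 2:1 that becomes 1 dB over, giving -4 dBu.
Stage 2: -4 dBu is 6 dB over -10 dBu; at 1.5:1 that becomes 4 dB over, giving -6 dBu.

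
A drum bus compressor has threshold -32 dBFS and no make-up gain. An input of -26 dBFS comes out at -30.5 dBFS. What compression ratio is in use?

4:1

Input overshoot = -26 − (-32) = 6 dB; output overshoot = -30.5 − (-32) = 1.5 dB.
Ratio = 6 / 1.5 = 4.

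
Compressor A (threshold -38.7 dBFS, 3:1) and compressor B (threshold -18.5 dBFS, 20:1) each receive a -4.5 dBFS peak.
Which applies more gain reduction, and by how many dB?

A: overshoot 34.2 dB → output overshoot 11.4 dB → GR 22.8 dB.
B: overshoot 14 dB → output overshoot 0.7 dB → GR 13.3 dB.
A reduces 9.5 dB more.

A, by 9.5 dB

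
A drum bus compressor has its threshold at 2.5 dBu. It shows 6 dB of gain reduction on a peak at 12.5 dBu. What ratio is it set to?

Input overshoot = 12.5 − 2.5 = 10 dB.
Output overshoot = 10 − 6 = 4 dB.
Ratio = input overshoot / output overshoot = 10 / 4 = 2.5.

2.5:1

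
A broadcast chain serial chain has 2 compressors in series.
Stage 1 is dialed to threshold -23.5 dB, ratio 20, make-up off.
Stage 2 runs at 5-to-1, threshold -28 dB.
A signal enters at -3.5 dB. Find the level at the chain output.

-26.9 dB

Stage 1: overshoot 20 dB → 20/20 = 1 dB → -22.5 dB.
Stage 2: 5.5 dB above -28 dB, reduced 5:1 to 1.1 dB above → -26.9 dB.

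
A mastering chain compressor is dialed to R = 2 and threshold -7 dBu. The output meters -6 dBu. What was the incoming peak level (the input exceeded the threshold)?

-5 dBu

The compressed level sits -6 − (-7) = 1 dB over threshold.
Undo the ratio: input overshoot = 1 × 2 = 2 dB, giving input = -5 dBu.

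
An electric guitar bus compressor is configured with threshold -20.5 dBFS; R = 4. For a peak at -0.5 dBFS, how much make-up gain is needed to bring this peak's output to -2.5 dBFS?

The peak compresses to -20.5 + 20/4 = -15.5 dBFS.
To reach -2.5 dBFS requires -2.5 − (-15.5) = 13 dB of make-up.

13 dB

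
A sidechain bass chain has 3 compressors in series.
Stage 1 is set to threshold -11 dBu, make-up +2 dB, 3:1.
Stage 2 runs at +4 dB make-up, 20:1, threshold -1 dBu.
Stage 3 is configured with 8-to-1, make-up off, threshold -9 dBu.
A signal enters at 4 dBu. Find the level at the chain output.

Stage 1: 4 dBu is 15 dB over -11 dBu; at 3:1 that becomes 5 dB over, giving -6 dBu; +2 dB make-up → -4 dBu.
Stage 2: -4 dBu ≤ -1 dBu, so stage 2 doesn't engage; make-up brings it to 0 dBu.
Stage 3: overshoot 9 dB → 9/8 = 1.125 dB → -7.875 dBu.

-7.875 dBu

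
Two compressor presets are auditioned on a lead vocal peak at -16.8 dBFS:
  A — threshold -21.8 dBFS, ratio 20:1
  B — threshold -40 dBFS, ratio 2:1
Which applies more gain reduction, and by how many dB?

B, by 6.85 dB

A: 5 dB over, compressed to 0.25 dB over, so 4.75 dB of GR.
B: 23.2 dB over, compressed to 11.6 dB over, so 11.6 dB of GR.
B applies 6.85 dB more gain reduction.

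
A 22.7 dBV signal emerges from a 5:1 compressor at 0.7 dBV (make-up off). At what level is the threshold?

Gain reduction = 22.7 − 0.7 = 22 dB; output overshoot = GR / (R − 1) = 22 / 4 = 5.5 dB.
Threshold = output − output overshoot = 0.7 − 5.5 = -4.8 dBV.

-4.8 dBV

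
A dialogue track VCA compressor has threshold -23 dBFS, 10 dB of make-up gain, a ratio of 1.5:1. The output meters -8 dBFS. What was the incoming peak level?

-15.5 dBFS

Remove make-up: -8 − 10 = -18 dBFS.
That's 5 dB above the -23 dBFS threshold.
Input overshoot = R × output overshoot = 7.5 dB → input = -23 + 7.5 = -15.5 dBFS.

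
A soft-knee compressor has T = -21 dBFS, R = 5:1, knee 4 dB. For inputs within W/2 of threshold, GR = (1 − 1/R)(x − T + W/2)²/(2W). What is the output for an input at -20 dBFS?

-20.9 dBFS

x − T + W/2 = -20 − (-21) + 2 = 3.
GR = (1 − 1/5) × 3² / 8 = 0.8 × 9 / 8 = 0.9 dB.
Output = -20 − 0.9 = -20.9 dBFS.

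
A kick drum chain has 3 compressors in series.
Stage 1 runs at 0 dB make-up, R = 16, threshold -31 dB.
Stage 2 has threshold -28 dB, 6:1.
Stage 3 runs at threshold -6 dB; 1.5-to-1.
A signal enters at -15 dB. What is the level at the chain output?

Stage 1: overshoot 16 dB → 16/16 = 1 dB → -30 dB.
Stage 2: -30 dB ≤ -28 dB, so stage 2 doesn't engage; output -30 dB.
Stage 3: -30 dB ≤ -6 dB, so stage 3 doesn't engage; output -30 dB.

-30 dB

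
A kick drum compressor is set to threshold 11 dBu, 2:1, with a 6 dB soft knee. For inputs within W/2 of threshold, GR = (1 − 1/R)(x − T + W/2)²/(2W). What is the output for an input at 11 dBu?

x − T + W/2 = 11 − 11 + 3 = 3.
GR = (1 − 1/2) × 3² / 12 = 0.5 × 9 / 12 = 0.375 dB.
Output = 11 − 0.375 = 10.625 dBu.

10.625 dBu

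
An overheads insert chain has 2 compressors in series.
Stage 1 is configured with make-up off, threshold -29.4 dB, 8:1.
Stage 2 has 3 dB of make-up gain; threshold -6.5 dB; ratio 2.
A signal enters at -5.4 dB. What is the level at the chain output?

-23.4 dB

Stage 1: overshoot 24 dB → 24/8 = 3 dB → -26.4 dB.
Stage 2: below threshold (-26.4 ≤ -6.5); passes unchanged; make-up brings it to -23.4 dB.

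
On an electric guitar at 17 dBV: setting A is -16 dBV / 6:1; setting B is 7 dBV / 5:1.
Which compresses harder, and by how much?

A: 33 dB over, compressed to 5.5 dB over, so 27.5 dB of GR.
B: 10 dB over, compressed to 2 dB over, so 8 dB of GR.
A applies 19.5 dB more gain reduction.

A, by 19.5 dB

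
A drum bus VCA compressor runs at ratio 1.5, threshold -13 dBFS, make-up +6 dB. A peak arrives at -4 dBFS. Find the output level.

-1 dBFS

-4 dBFS sits 9 dB over threshold.
1.5:1 compression reduces that to 9/1.5 = 6 dB over.
That puts the output at -7 dBFS; make-up adds 6 dB, giving -1 dBFS.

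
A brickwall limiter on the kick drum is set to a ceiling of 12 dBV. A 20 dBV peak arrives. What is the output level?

A brickwall limiter is an ∞:1 compressor: any input above the ceiling is clamped to 12 dBV.

12 dBV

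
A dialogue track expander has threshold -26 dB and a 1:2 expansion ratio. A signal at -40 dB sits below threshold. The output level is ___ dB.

-54 dB

Below threshold, a 1:2 expander applies gain = (2−1)×(T − x) of attenuation.
(2−1) × 14 = 14 dB, so output = -40 − 14 = -54 dB.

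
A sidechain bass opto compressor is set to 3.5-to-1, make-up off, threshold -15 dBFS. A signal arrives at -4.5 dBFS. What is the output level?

The input is 10.5 dB above the -15 dBFS threshold.
At 3.5:1 the overshoot is divided by 3.5, leaving 3 dB above threshold.
Output = -15 + 3 = -12 dBFS.

-12 dBFS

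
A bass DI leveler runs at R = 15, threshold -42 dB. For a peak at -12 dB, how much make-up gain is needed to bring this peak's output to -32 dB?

8 dB

Overshoot 30 dB → 30/15 = 2 dB after compression, so the compressed level is -42 + 2 = -40 dB.
Make-up = target − compressed = -32 − (-40) = 8 dB.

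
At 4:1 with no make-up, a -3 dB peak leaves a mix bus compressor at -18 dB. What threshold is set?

-23 dB

Let T be the threshold. Output overshoot = (input overshoot)/R, so -18 − T = (-3 − T)/4.
4·(-18 − T) = -3 − T → 3·T = -72 − (-3) = -69.
T = -69/3 = -23 dB.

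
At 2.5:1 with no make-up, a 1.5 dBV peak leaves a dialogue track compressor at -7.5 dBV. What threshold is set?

-13.5 dBV

Gain reduction = 1.5 − (-7.5) = 9 dB; output overshoot = GR / (R − 1) = 9 / 1.5 = 6 dB.
Threshold = output − output overshoot = -7.5 − 6 = -13.5 dBV.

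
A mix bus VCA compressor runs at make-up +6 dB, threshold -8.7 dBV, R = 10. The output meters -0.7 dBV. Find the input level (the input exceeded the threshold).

11.3 dBV

Stripping the +6 dB make-up gives -6.7 dBV at the gain stage.
That's 2 dB above the -8.7 dBV threshold.
Input overshoot = R × output overshoot = 20 dB → input = -8.7 + 20 = 11.3 dBV.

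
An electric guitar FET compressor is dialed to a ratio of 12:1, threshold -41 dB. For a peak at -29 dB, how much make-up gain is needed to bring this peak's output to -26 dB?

The peak compresses to -41 + 12/12 = -40 dB.
To reach -26 dB requires -26 − (-40) = 14 dB of make-up.

14 dB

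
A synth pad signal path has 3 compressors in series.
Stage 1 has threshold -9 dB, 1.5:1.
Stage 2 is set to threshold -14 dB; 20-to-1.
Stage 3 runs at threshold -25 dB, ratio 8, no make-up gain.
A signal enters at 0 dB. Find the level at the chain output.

Stage 1: 0 dB is 9 dB over -9 dB; at 1.5:1 that becomes 6 dB over, giving -3 dB.
Stage 2: overshoot 11 dB → 11/20 = 0.55 dB → -13.45 dB.
Stage 3: 11.55 dB above -25 dB, reduced 8:1 to 1.44375 dB above → -23.55625 dB.

-23.55625 dB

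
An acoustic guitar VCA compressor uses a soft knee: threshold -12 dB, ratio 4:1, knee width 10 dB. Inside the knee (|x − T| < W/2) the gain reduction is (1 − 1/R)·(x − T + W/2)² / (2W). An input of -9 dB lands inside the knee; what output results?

x − T + W/2 = -9 − (-12) + 5 = 8.
GR = (1 − 1/4) × 8² / 20 = 0.75 × 64 / 20 = 2.4 dB.
Output = -9 − 2.4 = -11.4 dB.

-11.4 dB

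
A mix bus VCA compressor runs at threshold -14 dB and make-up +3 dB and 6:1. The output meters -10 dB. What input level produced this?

-8 dB

Stripping the +3 dB make-up gives -13 dB at the gain stage.
That's 1 dB above the -14 dB threshold.
Before 6:1 compression the overshoot was 1 × 6 = 6 dB, so input = -14 + 6 = -8 dB.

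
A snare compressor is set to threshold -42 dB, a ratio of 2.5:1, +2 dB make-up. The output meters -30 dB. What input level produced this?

Before make-up, the level was -30 − 2 = -32 dB.
That's 10 dB above the -42 dB threshold.
Undo the ratio: input overshoot = 10 × 2.5 = 25 dB, giving input = -17 dB.

-17 dB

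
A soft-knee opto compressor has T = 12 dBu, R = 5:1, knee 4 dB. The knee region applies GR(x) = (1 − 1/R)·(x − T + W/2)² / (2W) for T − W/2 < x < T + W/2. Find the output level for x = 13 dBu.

x − T + W/2 = 13 − 12 + 2 = 3.
GR = (1 − 1/5) × 3² / 8 = 0.8 × 9 / 8 = 0.9 dB.
Output = 13 − 0.9 = 12.1 dBu.

12.1 dBu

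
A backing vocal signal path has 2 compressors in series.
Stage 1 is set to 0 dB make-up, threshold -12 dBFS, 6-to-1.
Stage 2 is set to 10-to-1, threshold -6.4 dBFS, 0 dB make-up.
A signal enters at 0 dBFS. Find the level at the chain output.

Stage 1: 12 dB above -12 dBFS, reduced 6:1 to 2 dB above → -10 dBFS.
Stage 2: below threshold (-10 ≤ -6.4); passes unchanged; output -10 dBFS.

-10 dBFS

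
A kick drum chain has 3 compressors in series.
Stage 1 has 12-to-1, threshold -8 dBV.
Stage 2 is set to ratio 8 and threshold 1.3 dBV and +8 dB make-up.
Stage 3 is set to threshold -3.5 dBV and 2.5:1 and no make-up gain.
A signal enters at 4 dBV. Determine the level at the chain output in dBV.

-1.7 dBV

Stage 1: 4 dBV is 12 dB over -8 dBV; at 12:1 that becomes 1 dB over, giving -7 dBV.
Stage 2: below threshold (-7 ≤ 1.3); passes unchanged; make-up brings it to 1 dBV.
Stage 3: 4.5 dB above -3.5 dBV, reduced 2.5:1 to 1.8 dB above → -1.7 dBV.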